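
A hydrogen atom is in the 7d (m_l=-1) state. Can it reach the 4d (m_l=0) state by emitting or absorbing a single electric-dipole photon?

Initial l = 2, final l = 2, so Δl = +0. E1 requires Δl = ±1: fails.
Δm_l = 0 − (-1) = +1. E1 requires Δm_l = 0, ±1: passes.
The transition is electric-dipole forbidden.

forbidden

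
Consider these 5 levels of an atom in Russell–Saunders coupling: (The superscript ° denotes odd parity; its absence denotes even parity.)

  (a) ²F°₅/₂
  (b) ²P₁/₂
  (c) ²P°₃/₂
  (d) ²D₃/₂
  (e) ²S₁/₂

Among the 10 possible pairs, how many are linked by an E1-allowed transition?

(a)–(b): forbidden (ΔL, ΔJ).
(a)–(c): forbidden (parity, ΔL).
(a)–(d): allowed.
(a)–(e): forbidden (ΔL, ΔJ).
(b)–(c): allowed.
(b)–(d): forbidden (parity).
(b)–(e): forbidden (parity).
(c)–(d): allowed.
(c)–(e): allowed.
(d)–(e): forbidden (parity, ΔL).
Allowed pairs: 4 of 10.

4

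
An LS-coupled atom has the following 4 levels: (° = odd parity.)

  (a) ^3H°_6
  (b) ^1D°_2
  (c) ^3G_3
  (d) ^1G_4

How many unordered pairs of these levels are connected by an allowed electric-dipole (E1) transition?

(a)–(b): forbidden (parity, ΔS, ΔL, ΔJ).
(a)–(c): forbidden (ΔJ).
(a)–(d): forbidden (ΔS, ΔJ).
(b)–(c): forbidden (ΔS, ΔL).
(b)–(d): forbidden (ΔL, ΔJ).
(c)–(d): forbidden (parity, ΔS).
Allowed pairs: 0 of 6.

0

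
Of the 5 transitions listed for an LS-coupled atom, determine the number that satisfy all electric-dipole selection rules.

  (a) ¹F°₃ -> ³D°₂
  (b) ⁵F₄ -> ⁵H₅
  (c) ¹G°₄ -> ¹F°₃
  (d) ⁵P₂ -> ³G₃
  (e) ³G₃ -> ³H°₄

(a) forbidden (parity, ΔS fail)
(b) forbidden (parity, ΔL fail)
(c) forbidden (parity fails)
(d) forbidden (parity, ΔS, ΔL fail)
(e) allowed
Total allowed: 1 of 5.

1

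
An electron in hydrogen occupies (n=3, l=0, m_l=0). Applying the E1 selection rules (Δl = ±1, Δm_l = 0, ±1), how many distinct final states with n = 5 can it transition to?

E1 requires Δl = ±1, so l_f ∈ {-1, 1}; with 0 ≤ l_f ≤ n_f−1 = 4, the allowed l_f values are {1}.
For l_f = 1: m_f ∈ {m_i−1, m_i, m_i+1} ∩ [−1, 1] = {-1, 0, 1} → 3 states.
Total: 3.

3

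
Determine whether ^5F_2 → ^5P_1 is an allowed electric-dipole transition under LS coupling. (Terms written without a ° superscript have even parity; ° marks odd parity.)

forbidden

Parity must change: even → even — violated.
ΔS = 0: S: 2 → 2 — satisfied.
ΔL = 0, ±1 (not L=0↔0): L: 3 → 1, ΔL = -2 — violated.
ΔJ = 0, ±1 (not J=0↔0): J: 2 → 1, ΔJ = -1 — satisfied.
Rule(s) violated: parity, ΔL.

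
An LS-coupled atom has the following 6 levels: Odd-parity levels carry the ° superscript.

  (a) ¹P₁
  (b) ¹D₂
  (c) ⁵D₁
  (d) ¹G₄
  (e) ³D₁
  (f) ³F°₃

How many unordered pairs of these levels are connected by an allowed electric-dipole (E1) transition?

0

(a)–(b): forbidden (parity).
(a)–(c): forbidden (parity, ΔS).
(a)–(d): forbidden (parity, ΔL, ΔJ).
(a)–(e): forbidden (parity, ΔS).
(a)–(f): forbidden (ΔS, ΔL, ΔJ).
(b)–(c): forbidden (parity, ΔS).
(b)–(d): forbidden (parity, ΔL, ΔJ).
(b)–(e): forbidden (parity, ΔS).
(b)–(f): forbidden (ΔS).
(c)–(d): forbidden (parity, ΔS, ΔL, ΔJ).
(c)–(e): forbidden (parity, ΔS).
(c)–(f): forbidden (ΔS, ΔJ).
(d)–(e): forbidden (parity, ΔS, ΔL, ΔJ).
(d)–(f): forbidden (ΔS).
(e)–(f): forbidden (ΔJ).
Allowed pairs: 0 of 15.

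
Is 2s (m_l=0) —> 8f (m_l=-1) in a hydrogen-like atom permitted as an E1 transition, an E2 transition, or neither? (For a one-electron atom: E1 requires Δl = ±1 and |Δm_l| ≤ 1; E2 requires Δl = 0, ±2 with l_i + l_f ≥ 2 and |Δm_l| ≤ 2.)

Δl = 3 − 0 = +3; l_i + l_f = 3.
Δm_l = -1.
E1 (Δl = ±1, |Δm_l| ≤ 1): not satisfied.
E2 (Δl = 0,±2, l_i+l_f ≥ 2, |Δm_l| ≤ 2): not satisfied.

neither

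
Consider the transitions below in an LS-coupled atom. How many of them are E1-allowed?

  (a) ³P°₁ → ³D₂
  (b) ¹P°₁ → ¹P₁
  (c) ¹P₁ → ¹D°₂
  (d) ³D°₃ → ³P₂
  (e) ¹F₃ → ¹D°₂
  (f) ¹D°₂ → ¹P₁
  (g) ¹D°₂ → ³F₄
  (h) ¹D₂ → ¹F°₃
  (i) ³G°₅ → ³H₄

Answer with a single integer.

8

(a) allowed
(b) allowed
(c) allowed
(d) allowed
(e) allowed
(f) allowed
(g) forbidden (ΔS, ΔJ fail)
(h) allowed
(i) allowed
Total allowed: 8 of 9.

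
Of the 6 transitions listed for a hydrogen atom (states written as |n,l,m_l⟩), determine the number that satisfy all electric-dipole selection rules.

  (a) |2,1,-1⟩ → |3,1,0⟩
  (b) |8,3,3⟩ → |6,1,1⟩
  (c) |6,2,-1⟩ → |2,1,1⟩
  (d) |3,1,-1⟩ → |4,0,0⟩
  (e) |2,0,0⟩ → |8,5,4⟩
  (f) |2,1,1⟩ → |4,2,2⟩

(a) forbidden — Δl = +0 (E1 requires Δl = ±1)
(b) forbidden — Δl = -2 (E1 requires Δl = ±1); Δm_l = -2 (E1 requires Δm_l = 0, ±1)
(c) forbidden — Δm_l = +2 (E1 requires Δm_l = 0, ±1)
(d) allowed
(e) forbidden — Δl = +5 (E1 requires Δl = ±1); Δm_l = +4 (E1 requires Δm_l = 0, ±1)
(f) allowed
Total allowed: 2 of 6.

2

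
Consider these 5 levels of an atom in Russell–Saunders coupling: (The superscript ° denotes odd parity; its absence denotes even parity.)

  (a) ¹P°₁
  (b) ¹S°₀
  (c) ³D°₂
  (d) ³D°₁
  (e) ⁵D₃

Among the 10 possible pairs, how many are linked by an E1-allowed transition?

0

(a)–(b): forbidden (parity).
(a)–(c): forbidden (parity, ΔS).
(a)–(d): forbidden (parity, ΔS).
(a)–(e): forbidden (ΔS, ΔJ).
(b)–(c): forbidden (parity, ΔS, ΔL, ΔJ).
(b)–(d): forbidden (parity, ΔS, ΔL).
(b)–(e): forbidden (ΔS, ΔL, ΔJ).
(c)–(d): forbidden (parity).
(c)–(e): forbidden (ΔS).
(d)–(e): forbidden (ΔS, ΔJ).
Allowed pairs: 0 of 10.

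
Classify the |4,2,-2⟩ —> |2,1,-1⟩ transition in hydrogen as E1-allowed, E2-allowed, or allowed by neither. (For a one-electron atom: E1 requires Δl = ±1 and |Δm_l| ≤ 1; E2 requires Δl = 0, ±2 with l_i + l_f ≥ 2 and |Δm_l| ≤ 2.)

E1

Δl = 1 − 2 = -1; l_i + l_f = 3.
Δm_l = +1.
E1 (Δl = ±1, |Δm_l| ≤ 1): satisfied.
E2 (Δl = 0,±2, l_i+l_f ≥ 2, |Δm_l| ≤ 2): not satisfied.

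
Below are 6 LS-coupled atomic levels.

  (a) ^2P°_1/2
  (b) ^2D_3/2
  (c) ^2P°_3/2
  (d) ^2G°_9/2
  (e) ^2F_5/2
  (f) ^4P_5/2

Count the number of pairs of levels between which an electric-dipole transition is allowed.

2

(a)–(b): allowed.
(a)–(c): forbidden (parity).
(a)–(d): forbidden (parity, ΔL, ΔJ).
(a)–(e): forbidden (ΔL, ΔJ).
(a)–(f): forbidden (ΔS, ΔJ).
(b)–(c): allowed.
(b)–(d): forbidden (ΔL, ΔJ).
(b)–(e): forbidden (parity).
(b)–(f): forbidden (parity, ΔS).
(c)–(d): forbidden (parity, ΔL, ΔJ).
(c)–(e): forbidden (ΔL).
(c)–(f): forbidden (ΔS).
(d)–(e): forbidden (ΔJ).
(d)–(f): forbidden (ΔS, ΔL, ΔJ).
(e)–(f): forbidden (parity, ΔS, ΔL).
Allowed pairs: 2 of 15.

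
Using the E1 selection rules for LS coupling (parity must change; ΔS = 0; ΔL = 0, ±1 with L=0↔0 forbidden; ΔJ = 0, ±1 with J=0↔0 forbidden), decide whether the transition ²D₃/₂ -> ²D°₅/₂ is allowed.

allowed

Initial level: S=1/2, L=2, J=3/2, parity even. Final level: S=1/2, L=2, J=5/2, parity odd.
Parity must change: even → odd — satisfied.
ΔS = 0: S: 1/2 → 1/2 — satisfied.
ΔL = 0, ±1 (not L=0↔0): L: 2 → 2, ΔL = +0 — satisfied.
ΔJ = 0, ±1 (not J=0↔0): J: 3/2 → 5/2, ΔJ = +1 — satisfied.
All four E1 rules are satisfied.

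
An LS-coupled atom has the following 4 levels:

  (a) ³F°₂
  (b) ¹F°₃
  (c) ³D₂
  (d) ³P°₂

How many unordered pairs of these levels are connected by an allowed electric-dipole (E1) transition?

(a)–(b): forbidden (parity, ΔS).
(a)–(c): allowed.
(a)–(d): forbidden (parity, ΔL).
(b)–(c): forbidden (ΔS).
(b)–(d): forbidden (parity, ΔS, ΔL).
(c)–(d): allowed.
Allowed pairs: 2 of 6.

2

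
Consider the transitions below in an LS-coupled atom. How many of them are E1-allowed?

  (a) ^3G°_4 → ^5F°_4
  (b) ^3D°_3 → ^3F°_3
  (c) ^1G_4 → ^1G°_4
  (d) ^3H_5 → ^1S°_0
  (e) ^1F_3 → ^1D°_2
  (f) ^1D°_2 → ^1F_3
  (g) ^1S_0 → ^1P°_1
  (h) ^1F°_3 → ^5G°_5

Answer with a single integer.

(a) forbidden (parity, ΔS fail)
(b) forbidden (parity fails)
(c) allowed
(d) forbidden (ΔS, ΔL, ΔJ fail)
(e) allowed
(f) allowed
(g) allowed
(h) forbidden (parity, ΔS, ΔJ fail)
Total allowed: 4 of 8.

4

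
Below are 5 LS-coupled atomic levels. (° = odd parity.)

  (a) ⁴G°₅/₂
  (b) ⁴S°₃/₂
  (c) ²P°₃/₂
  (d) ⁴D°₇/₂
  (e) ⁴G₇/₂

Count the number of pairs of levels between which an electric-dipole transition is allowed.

(a)–(b): forbidden (parity, ΔL).
(a)–(c): forbidden (parity, ΔS, ΔL).
(a)–(d): forbidden (parity, ΔL).
(a)–(e): allowed.
(b)–(c): forbidden (parity, ΔS).
(b)–(d): forbidden (parity, ΔL, ΔJ).
(b)–(e): forbidden (ΔL, ΔJ).
(c)–(d): forbidden (parity, ΔS, ΔJ).
(c)–(e): forbidden (ΔS, ΔL, ΔJ).
(d)–(e): forbidden (ΔL).
Allowed pairs: 1 of 10.

1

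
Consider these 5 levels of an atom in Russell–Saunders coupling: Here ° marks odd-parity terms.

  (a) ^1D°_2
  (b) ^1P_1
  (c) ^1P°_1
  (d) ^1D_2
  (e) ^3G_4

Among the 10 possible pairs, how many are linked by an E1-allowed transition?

(a)–(b): allowed.
(a)–(c): forbidden (parity).
(a)–(d): allowed.
(a)–(e): forbidden (ΔS, ΔL, ΔJ).
(b)–(c): allowed.
(b)–(d): forbidden (parity).
(b)–(e): forbidden (parity, ΔS, ΔL, ΔJ).
(c)–(d): allowed.
(c)–(e): forbidden (ΔS, ΔL, ΔJ).
(d)–(e): forbidden (parity, ΔS, ΔL, ΔJ).
Allowed pairs: 4 of 10.

4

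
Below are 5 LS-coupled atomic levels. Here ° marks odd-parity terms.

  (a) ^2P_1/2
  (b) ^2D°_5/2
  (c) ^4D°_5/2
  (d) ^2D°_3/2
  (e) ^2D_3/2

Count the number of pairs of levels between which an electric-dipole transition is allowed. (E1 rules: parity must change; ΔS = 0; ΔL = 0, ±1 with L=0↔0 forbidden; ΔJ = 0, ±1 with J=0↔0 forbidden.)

(a)–(b): forbidden (ΔJ).
(a)–(c): forbidden (ΔS, ΔJ).
(a)–(d): allowed.
(a)–(e): forbidden (parity).
(b)–(c): forbidden (parity, ΔS).
(b)–(d): forbidden (parity).
(b)–(e): allowed.
(c)–(d): forbidden (parity, ΔS).
(c)–(e): forbidden (ΔS).
(d)–(e): allowed.
Allowed pairs: 3 of 10.

3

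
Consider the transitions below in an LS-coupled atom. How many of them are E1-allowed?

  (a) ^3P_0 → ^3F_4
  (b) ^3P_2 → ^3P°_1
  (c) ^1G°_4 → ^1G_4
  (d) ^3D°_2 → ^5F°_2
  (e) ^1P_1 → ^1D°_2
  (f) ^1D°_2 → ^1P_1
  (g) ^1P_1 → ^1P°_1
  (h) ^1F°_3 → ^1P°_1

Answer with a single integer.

(a) forbidden (parity, ΔL, ΔJ fail)
(b) allowed
(c) allowed
(d) forbidden (parity, ΔS fail)
(e) allowed
(f) allowed
(g) allowed
(h) forbidden (parity, ΔL, ΔJ fail)
Total allowed: 5 of 8.

5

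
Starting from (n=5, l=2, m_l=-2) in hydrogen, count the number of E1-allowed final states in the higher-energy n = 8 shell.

4

E1 requires Δl = ±1, so l_f ∈ {1, 3}; with 0 ≤ l_f ≤ n_f−1 = 7, the allowed l_f values are {1, 3}.
For l_f = 1: m_f ∈ {m_i−1, m_i, m_i+1} ∩ [−1, 1] = {-1} → 1 state.
For l_f = 3: m_f ∈ {m_i−1, m_i, m_i+1} ∩ [−3, 3] = {-3, -2, -1} → 3 states.
Total: 4.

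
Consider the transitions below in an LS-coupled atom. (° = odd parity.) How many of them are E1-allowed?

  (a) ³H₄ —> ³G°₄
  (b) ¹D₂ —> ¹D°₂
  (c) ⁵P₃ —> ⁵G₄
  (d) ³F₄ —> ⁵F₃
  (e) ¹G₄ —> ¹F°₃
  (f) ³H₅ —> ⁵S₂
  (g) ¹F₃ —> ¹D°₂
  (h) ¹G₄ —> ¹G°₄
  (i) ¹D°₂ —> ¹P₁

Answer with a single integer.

(a) allowed
(b) allowed
(c) forbidden (parity, ΔL fail)
(d) forbidden (parity, ΔS fail)
(e) allowed
(f) forbidden (parity, ΔS, ΔL, ΔJ fail)
(g) allowed
(h) allowed
(i) allowed
Total allowed: 6 of 9.

6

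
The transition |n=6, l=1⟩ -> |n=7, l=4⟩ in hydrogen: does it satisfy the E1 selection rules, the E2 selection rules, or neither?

Δl = 4 − 1 = +3; l_i + l_f = 5.
E1 (Δl = ±1): not satisfied.
E2 (Δl = 0,±2, l_i+l_f ≥ 2): not satisfied.

neither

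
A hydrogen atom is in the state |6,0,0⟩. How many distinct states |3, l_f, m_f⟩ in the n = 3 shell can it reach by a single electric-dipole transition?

E1 requires Δl = ±1, so l_f ∈ {-1, 1}; with 0 ≤ l_f ≤ n_f−1 = 2, the allowed l_f values are {1}.
For l_f = 1: m_f ∈ {m_i−1, m_i, m_i+1} ∩ [−1, 1] = {-1, 0, 1} → 3 states.
Total: 3.

3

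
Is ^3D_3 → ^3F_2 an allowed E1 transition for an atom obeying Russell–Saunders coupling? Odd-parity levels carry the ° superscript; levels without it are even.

Initial level: S=1, L=2, J=3, parity even. Final level: S=1, L=3, J=2, parity even.
Parity must change: even → even — ✗.
ΔS = 0: S: 1 → 1 — ✓.
ΔL = 0, ±1 (not L=0↔0): L: 2 → 3, ΔL = +1 — ✓.
ΔJ = 0, ±1 (not J=0↔0): J: 3 → 2, ΔJ = -1 — ✓.
Rule(s) violated: parity.

forbidden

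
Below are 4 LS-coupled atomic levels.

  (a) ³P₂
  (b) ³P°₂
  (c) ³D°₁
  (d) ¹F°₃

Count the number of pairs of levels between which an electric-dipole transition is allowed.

(a)–(b): allowed.
(a)–(c): allowed.
(a)–(d): forbidden (ΔS, ΔL).
(b)–(c): forbidden (parity).
(b)–(d): forbidden (parity, ΔS, ΔL).
(c)–(d): forbidden (parity, ΔS, ΔJ).
Allowed pairs: 2 of 6.

2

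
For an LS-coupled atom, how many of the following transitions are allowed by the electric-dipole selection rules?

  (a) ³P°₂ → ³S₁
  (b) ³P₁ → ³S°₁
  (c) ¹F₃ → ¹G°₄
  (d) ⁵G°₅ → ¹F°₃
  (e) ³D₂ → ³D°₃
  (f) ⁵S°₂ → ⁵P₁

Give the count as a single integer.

(a) allowed
(b) allowed
(c) allowed
(d) forbidden (parity, ΔS, ΔJ fail)
(e) allowed
(f) allowed
Total allowed: 5 of 6.

5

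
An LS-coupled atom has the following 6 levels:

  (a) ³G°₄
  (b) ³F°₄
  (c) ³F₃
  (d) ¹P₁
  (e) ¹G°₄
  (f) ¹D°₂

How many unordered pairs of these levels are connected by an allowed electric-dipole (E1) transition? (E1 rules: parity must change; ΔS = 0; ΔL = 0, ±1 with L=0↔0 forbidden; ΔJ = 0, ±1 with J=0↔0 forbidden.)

(a)–(b): forbidden (parity).
(a)–(c): allowed.
(a)–(d): forbidden (ΔS, ΔL, ΔJ).
(a)–(e): forbidden (parity, ΔS).
(a)–(f): forbidden (parity, ΔS, ΔL, ΔJ).
(b)–(c): allowed.
(b)–(d): forbidden (ΔS, ΔL, ΔJ).
(b)–(e): forbidden (parity, ΔS).
(b)–(f): forbidden (parity, ΔS, ΔJ).
(c)–(d): forbidden (parity, ΔS, ΔL, ΔJ).
(c)–(e): forbidden (ΔS).
(c)–(f): forbidden (ΔS).
(d)–(e): forbidden (ΔL, ΔJ).
(d)–(f): allowed.
(e)–(f): forbidden (parity, ΔL, ΔJ).
Allowed pairs: 3 of 15.

3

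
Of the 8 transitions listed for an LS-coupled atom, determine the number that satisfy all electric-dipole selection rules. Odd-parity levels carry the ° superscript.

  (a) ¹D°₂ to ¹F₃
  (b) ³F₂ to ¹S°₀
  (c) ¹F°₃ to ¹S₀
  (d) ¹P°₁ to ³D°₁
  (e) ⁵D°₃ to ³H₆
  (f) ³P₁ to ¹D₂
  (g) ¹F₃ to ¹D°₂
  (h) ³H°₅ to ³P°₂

(a) allowed
(b) forbidden (ΔS, ΔL, ΔJ fail)
(c) forbidden (ΔL, ΔJ fail)
(d) forbidden (parity, ΔS fail)
(e) forbidden (ΔS, ΔL, ΔJ fail)
(f) forbidden (parity, ΔS fail)
(g) allowed
(h) forbidden (parity, ΔL, ΔJ fail)
Total allowed: 2 of 8.

2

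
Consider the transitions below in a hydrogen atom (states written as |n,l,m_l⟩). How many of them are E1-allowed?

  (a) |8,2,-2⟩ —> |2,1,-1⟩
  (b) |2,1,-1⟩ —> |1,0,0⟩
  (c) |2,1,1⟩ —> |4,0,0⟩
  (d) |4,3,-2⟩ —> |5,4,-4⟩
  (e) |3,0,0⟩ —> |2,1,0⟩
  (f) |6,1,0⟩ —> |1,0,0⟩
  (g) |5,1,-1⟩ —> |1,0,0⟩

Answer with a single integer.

6

(a) allowed
(b) allowed
(c) allowed
(d) forbidden — Δm_l = -2 (E1 requires Δm_l = 0, ±1)
(e) allowed
(f) allowed
(g) allowed
Total allowed: 6 of 7.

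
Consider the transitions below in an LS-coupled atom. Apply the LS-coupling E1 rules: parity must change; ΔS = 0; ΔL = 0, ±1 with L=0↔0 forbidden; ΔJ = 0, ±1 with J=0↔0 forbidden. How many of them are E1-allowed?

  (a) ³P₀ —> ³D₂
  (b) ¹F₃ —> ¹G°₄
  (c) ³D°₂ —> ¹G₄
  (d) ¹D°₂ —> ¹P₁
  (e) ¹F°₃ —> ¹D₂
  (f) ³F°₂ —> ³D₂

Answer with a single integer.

4

(a) forbidden (parity, ΔJ fail)
(b) allowed
(c) forbidden (ΔS, ΔL, ΔJ fail)
(d) allowed
(e) allowed
(f) allowed
Total allowed: 4 of 6.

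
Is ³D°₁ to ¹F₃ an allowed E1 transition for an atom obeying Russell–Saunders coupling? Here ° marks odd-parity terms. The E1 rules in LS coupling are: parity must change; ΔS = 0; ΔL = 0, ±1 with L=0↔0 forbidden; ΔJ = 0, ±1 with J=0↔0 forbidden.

Reading off the term symbols: S 1→0, L 2→3, J 1→3, parity odd→even.
ΔJ = 0, ±1 (not J=0↔0): J: 1 → 3, ΔJ = +2 — fails.
ΔS = 0: S: 1 → 0 — fails.
Parity must change: odd → even — passes.
ΔL = 0, ±1 (not L=0↔0): L: 2 → 3, ΔL = +1 — passes.
Rule(s) violated: ΔS, ΔJ.

forbidden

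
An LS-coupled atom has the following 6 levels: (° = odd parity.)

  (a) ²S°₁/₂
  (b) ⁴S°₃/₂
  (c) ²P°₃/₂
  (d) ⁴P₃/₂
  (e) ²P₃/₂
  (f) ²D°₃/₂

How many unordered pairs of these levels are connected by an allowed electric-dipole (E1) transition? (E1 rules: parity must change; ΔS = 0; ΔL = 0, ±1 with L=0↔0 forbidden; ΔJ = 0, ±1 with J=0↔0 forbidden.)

4

(a)–(b): forbidden (parity, ΔS, ΔL).
(a)–(c): forbidden (parity).
(a)–(d): forbidden (ΔS).
(a)–(e): allowed.
(a)–(f): forbidden (parity, ΔL).
(b)–(c): forbidden (parity, ΔS).
(b)–(d): allowed.
(b)–(e): forbidden (ΔS).
(b)–(f): forbidden (parity, ΔS, ΔL).
(c)–(d): forbidden (ΔS).
(c)–(e): allowed.
(c)–(f): forbidden (parity).
(d)–(e): forbidden (parity, ΔS).
(d)–(f): forbidden (ΔS).
(e)–(f): allowed.
Allowed pairs: 4 of 15.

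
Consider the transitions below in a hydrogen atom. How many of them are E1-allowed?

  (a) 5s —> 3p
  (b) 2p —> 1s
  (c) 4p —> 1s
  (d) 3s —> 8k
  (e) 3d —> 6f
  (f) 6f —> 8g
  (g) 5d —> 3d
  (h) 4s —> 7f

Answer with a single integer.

5

(a) allowed
(b) allowed
(c) allowed
(d) forbidden — Δl = +7 (E1 requires Δl = ±1)
(e) allowed
(f) allowed
(g) forbidden — Δl = +0 (E1 requires Δl = ±1)
(h) forbidden — Δl = +3 (E1 requires Δl = ±1)
Total allowed: 5 of 8.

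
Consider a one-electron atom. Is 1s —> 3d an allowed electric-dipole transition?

l: 0 → 2 (Δl = +2). Δl = ±1 ✗.
The transition is electric-dipole forbidden.

forbidden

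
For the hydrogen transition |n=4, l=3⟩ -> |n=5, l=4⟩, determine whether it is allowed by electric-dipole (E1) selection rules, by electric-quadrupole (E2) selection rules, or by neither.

Δl = 4 − 3 = +1; l_i + l_f = 7.
E1 (Δl = ±1): satisfied.
E2 (Δl = 0,±2, l_i+l_f ≥ 2): not satisfied.

E1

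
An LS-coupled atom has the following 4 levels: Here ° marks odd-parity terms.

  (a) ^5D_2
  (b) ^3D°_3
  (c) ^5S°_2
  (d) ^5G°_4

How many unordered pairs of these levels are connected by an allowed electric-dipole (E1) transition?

0

(a)–(b): forbidden (ΔS).
(a)–(c): forbidden (ΔL).
(a)–(d): forbidden (ΔL, ΔJ).
(b)–(c): forbidden (parity, ΔS, ΔL).
(b)–(d): forbidden (parity, ΔS, ΔL).
(c)–(d): forbidden (parity, ΔL, ΔJ).
Allowed pairs: 0 of 6.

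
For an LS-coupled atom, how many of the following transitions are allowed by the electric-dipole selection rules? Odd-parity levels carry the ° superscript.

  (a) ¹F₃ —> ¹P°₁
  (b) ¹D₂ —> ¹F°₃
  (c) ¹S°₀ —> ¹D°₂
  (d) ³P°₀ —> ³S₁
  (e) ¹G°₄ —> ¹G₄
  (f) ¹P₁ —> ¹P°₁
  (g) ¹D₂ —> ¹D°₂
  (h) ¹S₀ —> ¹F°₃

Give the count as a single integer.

(a) forbidden (ΔL, ΔJ fail)
(b) allowed
(c) forbidden (parity, ΔL, ΔJ fail)
(d) allowed
(e) allowed
(f) allowed
(g) allowed
(h) forbidden (ΔL, ΔJ fail)
Total allowed: 5 of 8.

5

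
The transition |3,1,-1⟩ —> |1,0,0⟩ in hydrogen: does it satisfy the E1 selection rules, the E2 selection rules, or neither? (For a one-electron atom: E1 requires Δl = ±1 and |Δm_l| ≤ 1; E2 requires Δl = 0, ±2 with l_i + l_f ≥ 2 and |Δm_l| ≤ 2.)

Δl = 0 − 1 = -1; l_i + l_f = 1.
Δm_l = +1.
E1 (Δl = ±1, |Δm_l| ≤ 1): satisfied.
E2 (Δl = 0,±2, l_i+l_f ≥ 2, |Δm_l| ≤ 2): not satisfied.

E1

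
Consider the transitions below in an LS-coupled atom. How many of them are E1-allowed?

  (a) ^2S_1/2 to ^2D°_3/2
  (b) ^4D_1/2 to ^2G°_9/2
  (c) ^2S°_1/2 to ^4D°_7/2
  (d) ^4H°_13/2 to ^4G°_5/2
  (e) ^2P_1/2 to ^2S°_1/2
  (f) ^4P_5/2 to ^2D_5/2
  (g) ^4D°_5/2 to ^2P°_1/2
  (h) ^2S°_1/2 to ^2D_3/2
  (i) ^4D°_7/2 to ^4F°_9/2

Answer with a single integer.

1

(a) forbidden (ΔL fails)
(b) forbidden (ΔS, ΔL, ΔJ fail)
(c) forbidden (parity, ΔS, ΔL, ΔJ fail)
(d) forbidden (parity, ΔJ fail)
(e) allowed
(f) forbidden (parity, ΔS fail)
(g) forbidden (parity, ΔS, ΔJ fail)
(h) forbidden (ΔL fails)
(i) forbidden (parity fails)
Total allowed: 1 of 9.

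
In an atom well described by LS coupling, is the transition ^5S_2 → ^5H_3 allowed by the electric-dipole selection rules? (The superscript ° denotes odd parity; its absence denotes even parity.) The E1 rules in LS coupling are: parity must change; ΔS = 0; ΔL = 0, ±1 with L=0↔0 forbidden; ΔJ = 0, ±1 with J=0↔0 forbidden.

forbidden

Parity must change: even → even — fails.
ΔS = 0: S: 2 → 2 — ok.
ΔL = 0, ±1 (not L=0↔0): L: 0 → 5, ΔL = +5 — fails.
ΔJ = 0, ±1 (not J=0↔0): J: 2 → 3, ΔJ = +1 — ok.
Rule(s) violated: parity, ΔL.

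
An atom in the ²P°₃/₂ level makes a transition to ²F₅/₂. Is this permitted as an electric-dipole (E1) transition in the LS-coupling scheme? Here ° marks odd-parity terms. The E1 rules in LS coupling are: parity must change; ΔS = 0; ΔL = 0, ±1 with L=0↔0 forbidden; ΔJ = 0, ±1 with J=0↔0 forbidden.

forbidden

Initial level: S=1/2, L=1, J=3/2, parity odd. Final level: S=1/2, L=3, J=5/2, parity even.
Parity must change: odd → even — passes.
ΔS = 0: S: 1/2 → 1/2 — passes.
ΔL = 0, ±1 (not L=0↔0): L: 1 → 3, ΔL = +2 — fails.
ΔJ = 0, ±1 (not J=0↔0): J: 3/2 → 5/2, ΔJ = +1 — passes.
Rule(s) violated: ΔL.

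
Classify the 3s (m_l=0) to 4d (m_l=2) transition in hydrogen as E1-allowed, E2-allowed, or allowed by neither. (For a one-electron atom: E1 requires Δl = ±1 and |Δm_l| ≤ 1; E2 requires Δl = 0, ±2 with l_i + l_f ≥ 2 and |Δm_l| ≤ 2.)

E2

Δl = 2 − 0 = +2; l_i + l_f = 2.
Δm_l = +2.
E1 (Δl = ±1, |Δm_l| ≤ 1): not satisfied.
E2 (Δl = 0,±2, l_i+l_f ≥ 2, |Δm_l| ≤ 2): satisfied.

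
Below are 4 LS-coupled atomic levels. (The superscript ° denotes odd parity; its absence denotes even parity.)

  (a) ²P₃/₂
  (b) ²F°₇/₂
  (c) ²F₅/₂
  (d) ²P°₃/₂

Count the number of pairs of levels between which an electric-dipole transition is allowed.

(a)–(b): forbidden (ΔL, ΔJ).
(a)–(c): forbidden (parity, ΔL).
(a)–(d): allowed.
(b)–(c): allowed.
(b)–(d): forbidden (parity, ΔL, ΔJ).
(c)–(d): forbidden (ΔL).
Allowed pairs: 2 of 6.

2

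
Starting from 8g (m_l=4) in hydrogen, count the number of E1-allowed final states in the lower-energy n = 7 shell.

4

E1 requires Δl = ±1, so l_f ∈ {3, 5}; with 0 ≤ l_f ≤ n_f−1 = 6, the allowed l_f values are {3, 5}.
For l_f = 3: m_f ∈ {m_i−1, m_i, m_i+1} ∩ [−3, 3] = {3} → 1 state.
For l_f = 5: m_f ∈ {m_i−1, m_i, m_i+1} ∩ [−5, 5] = {3, 4, 5} → 3 states.
Total: 4.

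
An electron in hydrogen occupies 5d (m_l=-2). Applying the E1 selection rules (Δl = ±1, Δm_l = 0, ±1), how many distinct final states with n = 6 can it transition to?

4

E1 requires Δl = ±1, so l_f ∈ {1, 3}; with 0 ≤ l_f ≤ n_f−1 = 5, the allowed l_f values are {1, 3}.
For l_f = 1: m_f ∈ {m_i−1, m_i, m_i+1} ∩ [−1, 1] = {-1} → 1 state.
For l_f = 3: m_f ∈ {m_i−1, m_i, m_i+1} ∩ [−3, 3] = {-3, -2, -1} → 3 states.
Total: 4.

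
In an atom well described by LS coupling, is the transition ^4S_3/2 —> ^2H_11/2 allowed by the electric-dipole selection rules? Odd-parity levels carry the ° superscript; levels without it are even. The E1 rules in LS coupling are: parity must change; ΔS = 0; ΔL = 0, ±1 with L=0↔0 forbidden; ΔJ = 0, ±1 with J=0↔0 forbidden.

Reading off the term symbols: S 3/2→1/2, L 0→5, J 3/2→11/2, parity even→even.
Parity must change: even → even — fails.
ΔS = 0: S: 3/2 → 1/2 — fails.
ΔL = 0, ±1 (not L=0↔0): L: 0 → 5, ΔL = +5 — fails.
ΔJ = 0, ±1 (not J=0↔0): J: 3/2 → 11/2, ΔJ = +4 — fails.
Rule(s) violated: parity, ΔS, ΔL, ΔJ.

forbidden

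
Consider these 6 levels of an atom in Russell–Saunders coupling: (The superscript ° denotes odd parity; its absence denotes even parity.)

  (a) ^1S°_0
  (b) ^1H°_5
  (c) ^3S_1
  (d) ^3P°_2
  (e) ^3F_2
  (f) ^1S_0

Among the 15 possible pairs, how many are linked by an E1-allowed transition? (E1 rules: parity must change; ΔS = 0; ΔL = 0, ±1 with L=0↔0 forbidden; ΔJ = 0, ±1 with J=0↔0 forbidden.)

1

(a)–(b): forbidden (parity, ΔL, ΔJ).
(a)–(c): forbidden (ΔS, ΔL).
(a)–(d): forbidden (parity, ΔS, ΔJ).
(a)–(e): forbidden (ΔS, ΔL, ΔJ).
(a)–(f): forbidden (ΔL, ΔJ).
(b)–(c): forbidden (ΔS, ΔL, ΔJ).
(b)–(d): forbidden (parity, ΔS, ΔL, ΔJ).
(b)–(e): forbidden (ΔS, ΔL, ΔJ).
(b)–(f): forbidden (ΔL, ΔJ).
(c)–(d): allowed.
(c)–(e): forbidden (parity, ΔL).
(c)–(f): forbidden (parity, ΔS, ΔL).
(d)–(e): forbidden (ΔL).
(d)–(f): forbidden (ΔS, ΔJ).
(e)–(f): forbidden (parity, ΔS, ΔL, ΔJ).
Allowed pairs: 1 of 15.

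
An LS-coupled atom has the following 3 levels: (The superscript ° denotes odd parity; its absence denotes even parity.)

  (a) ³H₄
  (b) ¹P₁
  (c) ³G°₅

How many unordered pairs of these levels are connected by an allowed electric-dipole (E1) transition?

1

(a)–(b): forbidden (parity, ΔS, ΔL, ΔJ).
(a)–(c): allowed.
(b)–(c): forbidden (ΔS, ΔL, ΔJ).
Allowed pairs: 1 of 3.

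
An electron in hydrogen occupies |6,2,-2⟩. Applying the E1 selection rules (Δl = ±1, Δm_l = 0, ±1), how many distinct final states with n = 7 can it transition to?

E1 requires Δl = ±1, so l_f ∈ {1, 3}; with 0 ≤ l_f ≤ n_f−1 = 6, the allowed l_f values are {1, 3}.
For l_f = 1: m_f ∈ {m_i−1, m_i, m_i+1} ∩ [−1, 1] = {-1} → 1 state.
For l_f = 3: m_f ∈ {m_i−1, m_i, m_i+1} ∩ [−3, 3] = {-3, -2, -1} → 3 states.
Total: 4.

4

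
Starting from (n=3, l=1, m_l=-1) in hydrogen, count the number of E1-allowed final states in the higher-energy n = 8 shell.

4

E1 requires Δl = ±1, so l_f ∈ {0, 2}; with 0 ≤ l_f ≤ n_f−1 = 7, the allowed l_f values are {0, 2}.
For l_f = 0: m_f ∈ {m_i−1, m_i, m_i+1} ∩ [−0, 0] = {0} → 1 state.
For l_f = 2: m_f ∈ {m_i−1, m_i, m_i+1} ∩ [−2, 2] = {-2, -1, 0} → 3 states.
Total: 4.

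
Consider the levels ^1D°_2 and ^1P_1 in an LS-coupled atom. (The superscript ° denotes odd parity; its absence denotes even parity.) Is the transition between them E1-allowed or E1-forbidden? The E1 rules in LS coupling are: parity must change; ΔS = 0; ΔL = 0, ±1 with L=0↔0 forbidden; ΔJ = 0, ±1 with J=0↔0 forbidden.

allowed

Parity must change: odd → even — satisfied.
ΔS = 0: S: 0 → 0 — satisfied.
ΔL = 0, ±1 (not L=0↔0): L: 2 → 1, ΔL = -1 — satisfied.
ΔJ = 0, ±1 (not J=0↔0): J: 2 → 1, ΔJ = -1 — satisfied.
All four E1 rules are satisfied.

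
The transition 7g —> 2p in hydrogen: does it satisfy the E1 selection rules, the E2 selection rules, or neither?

Δl = 1 − 4 = -3; l_i + l_f = 5.
E1 (Δl = ±1): not satisfied.
E2 (Δl = 0,±2, l_i+l_f ≥ 2): not satisfied.

neither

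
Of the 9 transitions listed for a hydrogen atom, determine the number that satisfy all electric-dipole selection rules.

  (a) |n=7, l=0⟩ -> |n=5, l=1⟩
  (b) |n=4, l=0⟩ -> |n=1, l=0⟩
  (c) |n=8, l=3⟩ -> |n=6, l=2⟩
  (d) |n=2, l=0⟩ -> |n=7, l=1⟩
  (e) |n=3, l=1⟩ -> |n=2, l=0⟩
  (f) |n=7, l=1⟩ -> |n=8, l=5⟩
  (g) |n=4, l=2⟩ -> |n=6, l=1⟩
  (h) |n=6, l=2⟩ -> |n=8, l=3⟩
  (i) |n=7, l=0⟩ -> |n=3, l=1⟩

7

(a) allowed
(b) forbidden — Δl = +0 (E1 requires Δl = ±1)
(c) allowed
(d) allowed
(e) allowed
(f) forbidden — Δl = +4 (E1 requires Δl = ±1)
(g) allowed
(h) allowed
(i) allowed
Total allowed: 7 of 9.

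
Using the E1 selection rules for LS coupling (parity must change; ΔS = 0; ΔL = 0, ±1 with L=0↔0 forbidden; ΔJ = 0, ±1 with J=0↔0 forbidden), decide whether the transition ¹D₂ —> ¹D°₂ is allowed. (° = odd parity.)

allowed

Parity must change: even → odd — passes.
ΔS = 0: S: 0 → 0 — passes.
ΔL = 0, ±1 (not L=0↔0): L: 2 → 2, ΔL = +0 — passes.
ΔJ = 0, ±1 (not J=0↔0): J: 2 → 2, ΔJ = +0 — passes.
All four E1 rules are satisfied.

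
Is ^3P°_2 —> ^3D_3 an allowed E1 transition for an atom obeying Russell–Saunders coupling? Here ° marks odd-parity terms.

Initial level: S=1, L=1, J=2, parity odd. Final level: S=1, L=2, J=3, parity even.
Parity must change: odd → even — ok.
ΔJ = 0, ±1 (not J=0↔0): J: 2 → 3, ΔJ = +1 — ok.
ΔS = 0: S: 1 → 1 — ok.
ΔL = 0, ±1 (not L=0↔0): L: 1 → 2, ΔL = +1 — ok.
All four E1 rules are satisfied.

allowed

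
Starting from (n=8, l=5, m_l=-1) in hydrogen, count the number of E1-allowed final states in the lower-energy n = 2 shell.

0

E1 requires l_f ∈ {4, 6}, but neither lies in [0, 1], so no final state is reachable.
Total: 0.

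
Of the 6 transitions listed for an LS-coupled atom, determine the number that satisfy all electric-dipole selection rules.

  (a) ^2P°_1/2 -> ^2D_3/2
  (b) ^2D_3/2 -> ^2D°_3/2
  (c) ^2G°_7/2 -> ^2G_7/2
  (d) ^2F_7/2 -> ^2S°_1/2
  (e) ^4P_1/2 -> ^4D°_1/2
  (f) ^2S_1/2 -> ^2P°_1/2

5

(a) allowed
(b) allowed
(c) allowed
(d) forbidden (ΔL, ΔJ fail)
(e) allowed
(f) allowed
Total allowed: 5 of 6.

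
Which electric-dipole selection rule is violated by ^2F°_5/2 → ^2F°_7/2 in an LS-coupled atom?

parity

Reading off the term symbols: S 1/2→1/2, L 3→3, J 5/2→7/2, parity odd→odd.
ΔJ = 0, ±1 (not J=0↔0): J: 5/2 → 7/2, ΔJ = +1 — ok.
ΔL = 0, ±1 (not L=0↔0): L: 3 → 3, ΔL = +0 — ok.
ΔS = 0: S: 1/2 → 1/2 — ok.
Parity must change: odd → odd — fails.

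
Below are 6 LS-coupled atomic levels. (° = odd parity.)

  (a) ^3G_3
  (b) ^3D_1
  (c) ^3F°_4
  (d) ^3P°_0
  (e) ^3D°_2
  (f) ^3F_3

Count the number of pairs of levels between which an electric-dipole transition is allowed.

(a)–(b): forbidden (parity, ΔL, ΔJ).
(a)–(c): allowed.
(a)–(d): forbidden (ΔL, ΔJ).
(a)–(e): forbidden (ΔL).
(a)–(f): forbidden (parity).
(b)–(c): forbidden (ΔJ).
(b)–(d): allowed.
(b)–(e): allowed.
(b)–(f): forbidden (parity, ΔJ).
(c)–(d): forbidden (parity, ΔL, ΔJ).
(c)–(e): forbidden (parity, ΔJ).
(c)–(f): allowed.
(d)–(e): forbidden (parity, ΔJ).
(d)–(f): forbidden (ΔL, ΔJ).
(e)–(f): allowed.
Allowed pairs: 5 of 15.

5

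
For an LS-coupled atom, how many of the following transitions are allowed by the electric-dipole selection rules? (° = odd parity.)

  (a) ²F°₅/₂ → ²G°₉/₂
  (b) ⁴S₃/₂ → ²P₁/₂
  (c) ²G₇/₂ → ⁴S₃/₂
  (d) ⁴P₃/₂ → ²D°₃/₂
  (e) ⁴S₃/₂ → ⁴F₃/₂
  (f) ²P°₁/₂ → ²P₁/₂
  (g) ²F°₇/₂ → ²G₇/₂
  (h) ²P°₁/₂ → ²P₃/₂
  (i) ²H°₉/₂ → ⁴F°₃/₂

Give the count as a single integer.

3

(a) forbidden (parity, ΔJ fail)
(b) forbidden (parity, ΔS fail)
(c) forbidden (parity, ΔS, ΔL, ΔJ fail)
(d) forbidden (ΔS fails)
(e) forbidden (parity, ΔL fail)
(f) allowed
(g) allowed
(h) allowed
(i) forbidden (parity, ΔS, ΔL, ΔJ fail)
Total allowed: 3 of 9.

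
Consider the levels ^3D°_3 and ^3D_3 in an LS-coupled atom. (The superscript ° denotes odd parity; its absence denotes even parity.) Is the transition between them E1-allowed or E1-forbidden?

allowed

Parity must change: odd → even — satisfied.
ΔS = 0: S: 1 → 1 — satisfied.
ΔL = 0, ±1 (not L=0↔0): L: 2 → 2, ΔL = +0 — satisfied.
ΔJ = 0, ±1 (not J=0↔0): J: 3 → 3, ΔJ = +0 — satisfied.
All four E1 rules are satisfied.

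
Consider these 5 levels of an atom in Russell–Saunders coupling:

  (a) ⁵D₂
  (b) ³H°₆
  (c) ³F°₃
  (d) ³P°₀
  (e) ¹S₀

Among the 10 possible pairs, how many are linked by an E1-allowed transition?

0

(a)–(b): forbidden (ΔS, ΔL, ΔJ).
(a)–(c): forbidden (ΔS).
(a)–(d): forbidden (ΔS, ΔJ).
(a)–(e): forbidden (parity, ΔS, ΔL, ΔJ).
(b)–(c): forbidden (parity, ΔL, ΔJ).
(b)–(d): forbidden (parity, ΔL, ΔJ).
(b)–(e): forbidden (ΔS, ΔL, ΔJ).
(c)–(d): forbidden (parity, ΔL, ΔJ).
(c)–(e): forbidden (ΔS, ΔL, ΔJ).
(d)–(e): forbidden (ΔS, ΔJ).
Allowed pairs: 0 of 10.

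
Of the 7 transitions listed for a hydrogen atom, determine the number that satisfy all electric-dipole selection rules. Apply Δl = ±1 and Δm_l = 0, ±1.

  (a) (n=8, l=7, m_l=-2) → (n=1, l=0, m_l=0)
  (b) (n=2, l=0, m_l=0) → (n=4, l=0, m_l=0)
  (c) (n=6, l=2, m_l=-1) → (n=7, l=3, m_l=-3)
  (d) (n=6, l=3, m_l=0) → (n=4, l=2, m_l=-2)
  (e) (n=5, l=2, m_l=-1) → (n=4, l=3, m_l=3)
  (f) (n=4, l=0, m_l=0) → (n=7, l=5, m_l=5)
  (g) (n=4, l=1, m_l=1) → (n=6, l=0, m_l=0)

1

(a) forbidden — Δl = -7 (E1 requires Δl = ±1); Δm_l = +2 (E1 requires Δm_l = 0, ±1)
(b) forbidden — Δl = +0 (E1 requires Δl = ±1)
(c) forbidden — Δm_l = -2 (E1 requires Δm_l = 0, ±1)
(d) forbidden — Δm_l = -2 (E1 requires Δm_l = 0, ±1)
(e) forbidden — Δm_l = +4 (E1 requires Δm_l = 0, ±1)
(f) forbidden — Δl = +5 (E1 requires Δl = ±1); Δm_l = +5 (E1 requires Δm_l = 0, ±1)
(g) allowed
Total allowed: 1 of 7.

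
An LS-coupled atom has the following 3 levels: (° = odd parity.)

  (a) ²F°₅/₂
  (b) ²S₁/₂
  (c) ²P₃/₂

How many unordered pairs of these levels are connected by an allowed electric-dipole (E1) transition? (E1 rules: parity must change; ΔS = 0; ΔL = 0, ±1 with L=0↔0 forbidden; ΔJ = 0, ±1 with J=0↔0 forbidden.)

(a)–(b): forbidden (ΔL, ΔJ).
(a)–(c): forbidden (ΔL).
(b)–(c): forbidden (parity).
Allowed pairs: 0 of 3.

0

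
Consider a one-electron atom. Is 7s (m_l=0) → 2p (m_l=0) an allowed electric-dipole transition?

allowed

Δl = 1 − 0 = +1; the E1 rule Δl = ±1 is passes.
m_l: 0 → 0 (Δm_l = +0). |Δm_l| ≤ 1 passes.
All E1 selection rules are satisfied.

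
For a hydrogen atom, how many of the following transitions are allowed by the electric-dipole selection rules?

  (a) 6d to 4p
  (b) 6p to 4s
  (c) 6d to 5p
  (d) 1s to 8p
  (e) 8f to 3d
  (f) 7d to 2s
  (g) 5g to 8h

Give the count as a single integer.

6

(a) allowed
(b) allowed
(c) allowed
(d) allowed
(e) allowed
(f) forbidden — Δl = -2 (E1 requires Δl = ±1)
(g) allowed
Total allowed: 6 of 7.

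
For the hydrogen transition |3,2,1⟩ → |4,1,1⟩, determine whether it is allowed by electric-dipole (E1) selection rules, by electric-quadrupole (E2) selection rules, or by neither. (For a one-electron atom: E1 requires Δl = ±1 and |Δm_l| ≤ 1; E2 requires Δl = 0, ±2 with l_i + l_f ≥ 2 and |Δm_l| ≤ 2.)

Δl = 1 − 2 = -1; l_i + l_f = 3.
Δm_l = +0.
E1 (Δl = ±1, |Δm_l| ≤ 1): satisfied.
E2 (Δl = 0,±2, l_i+l_f ≥ 2, |Δm_l| ≤ 2): not satisfied.

E1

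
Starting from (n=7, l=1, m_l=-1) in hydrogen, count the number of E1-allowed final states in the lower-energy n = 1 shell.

1

E1 requires Δl = ±1, so l_f ∈ {0, 2}; with 0 ≤ l_f ≤ n_f−1 = 0, the allowed l_f values are {0}.
For l_f = 0: m_f ∈ {m_i−1, m_i, m_i+1} ∩ [−0, 0] = {0} → 1 state.
Total: 1.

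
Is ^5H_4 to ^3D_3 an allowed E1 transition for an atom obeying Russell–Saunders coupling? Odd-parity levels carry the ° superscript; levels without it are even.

forbidden

Initial level: S=2, L=5, J=4, parity even. Final level: S=1, L=2, J=3, parity even.
Parity must change: even → even — fails.
ΔS = 0: S: 2 → 1 — fails.
ΔL = 0, ±1 (not L=0↔0): L: 5 → 2, ΔL = -3 — fails.
ΔJ = 0, ±1 (not J=0↔0): J: 4 → 3, ΔJ = -1 — passes.
Rule(s) violated: parity, ΔS, ΔL.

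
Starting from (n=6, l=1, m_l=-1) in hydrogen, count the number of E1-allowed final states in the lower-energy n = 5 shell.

4

E1 requires Δl = ±1, so l_f ∈ {0, 2}; with 0 ≤ l_f ≤ n_f−1 = 4, the allowed l_f values are {0, 2}.
For l_f = 0: m_f ∈ {m_i−1, m_i, m_i+1} ∩ [−0, 0] = {0} → 1 state.
For l_f = 2: m_f ∈ {m_i−1, m_i, m_i+1} ∩ [−2, 2] = {-2, -1, 0} → 3 states.
Total: 4.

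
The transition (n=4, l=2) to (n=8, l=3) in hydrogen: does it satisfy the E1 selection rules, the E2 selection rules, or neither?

E1

Δl = 3 − 2 = +1; l_i + l_f = 5.
E1 (Δl = ±1): satisfied.
E2 (Δl = 0,±2, l_i+l_f ≥ 2): not satisfied.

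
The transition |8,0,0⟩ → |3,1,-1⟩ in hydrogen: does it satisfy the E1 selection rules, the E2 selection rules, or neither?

E1

Δl = 1 − 0 = +1; l_i + l_f = 1.
Δm_l = -1.
E1 (Δl = ±1, |Δm_l| ≤ 1): satisfied.
E2 (Δl = 0,±2, l_i+l_f ≥ 2, |Δm_l| ≤ 2): not satisfied.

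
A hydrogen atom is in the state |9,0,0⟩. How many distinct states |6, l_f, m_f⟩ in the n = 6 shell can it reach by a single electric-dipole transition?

E1 requires Δl = ±1, so l_f ∈ {-1, 1}; with 0 ≤ l_f ≤ n_f−1 = 5, the allowed l_f values are {1}.
For l_f = 1: m_f ∈ {m_i−1, m_i, m_i+1} ∩ [−1, 1] = {-1, 0, 1} → 3 states.
Total: 3.

3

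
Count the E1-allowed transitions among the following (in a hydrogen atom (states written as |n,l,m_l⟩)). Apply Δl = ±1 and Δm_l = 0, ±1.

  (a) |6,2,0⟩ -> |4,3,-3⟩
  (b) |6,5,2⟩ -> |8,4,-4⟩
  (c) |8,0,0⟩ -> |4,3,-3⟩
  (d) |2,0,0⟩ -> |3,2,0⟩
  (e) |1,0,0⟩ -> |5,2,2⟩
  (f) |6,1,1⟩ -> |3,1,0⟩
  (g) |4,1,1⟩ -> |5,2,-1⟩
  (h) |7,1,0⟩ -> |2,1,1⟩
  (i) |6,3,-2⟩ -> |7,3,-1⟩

(a) forbidden — Δm_l = -3 (E1 requires Δm_l = 0, ±1)
(b) forbidden — Δm_l = -6 (E1 requires Δm_l = 0, ±1)
(c) forbidden — Δl = +3 (E1 requires Δl = ±1); Δm_l = -3 (E1 requires Δm_l = 0, ±1)
(d) forbidden — Δl = +2 (E1 requires Δl = ±1)
(e) forbidden — Δl = +2 (E1 requires Δl = ±1); Δm_l = +2 (E1 requires Δm_l = 0, ±1)
(f) forbidden — Δl = +0 (E1 requires Δl = ±1)
(g) forbidden — Δm_l = -2 (E1 requires Δm_l = 0, ±1)
(h) forbidden — Δl = +0 (E1 requires Δl = ±1)
(i) forbidden — Δl = +0 (E1 requires Δl = ±1)
Total allowed: 0 of 9.

0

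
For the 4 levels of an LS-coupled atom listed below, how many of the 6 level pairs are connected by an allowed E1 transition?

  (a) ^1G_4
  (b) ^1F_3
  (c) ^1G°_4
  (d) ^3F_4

(a)–(b): forbidden (parity).
(a)–(c): allowed.
(a)–(d): forbidden (parity, ΔS).
(b)–(c): allowed.
(b)–(d): forbidden (parity, ΔS).
(c)–(d): forbidden (ΔS).
Allowed pairs: 2 of 6.

2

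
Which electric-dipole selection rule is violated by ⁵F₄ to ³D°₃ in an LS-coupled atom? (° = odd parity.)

Parity must change: even → odd — satisfied.
ΔS = 0: S: 2 → 1 — violated.
ΔL = 0, ±1 (not L=0↔0): L: 3 → 2, ΔL = -1 — satisfied.
ΔJ = 0, ±1 (not J=0↔0): J: 4 → 3, ΔJ = -1 — satisfied.

the ΔS = 0 rule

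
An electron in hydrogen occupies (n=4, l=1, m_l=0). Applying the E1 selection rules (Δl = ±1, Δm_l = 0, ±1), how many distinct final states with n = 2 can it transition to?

E1 requires Δl = ±1, so l_f ∈ {0, 2}; with 0 ≤ l_f ≤ n_f−1 = 1, the allowed l_f values are {0}.
For l_f = 0: m_f ∈ {m_i−1, m_i, m_i+1} ∩ [−0, 0] = {0} → 1 state.
Total: 1.

1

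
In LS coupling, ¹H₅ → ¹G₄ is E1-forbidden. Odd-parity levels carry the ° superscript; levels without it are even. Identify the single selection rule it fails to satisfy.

Parity must change: even → even — ✗.
ΔL = 0, ±1 (not L=0↔0): L: 5 → 4, ΔL = -1 — ✓.
ΔS = 0: S: 0 → 0 — ✓.
ΔJ = 0, ±1 (not J=0↔0): J: 5 → 4, ΔJ = -1 — ✓.

parity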